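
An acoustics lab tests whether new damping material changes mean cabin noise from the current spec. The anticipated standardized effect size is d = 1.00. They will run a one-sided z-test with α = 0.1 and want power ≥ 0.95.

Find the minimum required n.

n = 9

Set Φ(δ − 1.282) = 0.95; then δ − 1.282 = Φ⁻¹(0.95) = 1.645, giving δ = 2.926.
δ = d·√n ⇒ n = (δ/d)² = (2.926 / 1.00)² = 8.56.
Rounding up, n = 9.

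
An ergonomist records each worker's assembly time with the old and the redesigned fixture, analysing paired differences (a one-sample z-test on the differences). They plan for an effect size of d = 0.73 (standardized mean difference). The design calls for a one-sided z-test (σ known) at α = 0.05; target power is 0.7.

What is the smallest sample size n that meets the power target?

n = 9

Set Φ(δ − 1.645) = 0.7; then δ − 1.645 = Φ⁻¹(0.7) = 0.524, giving δ = 2.169.
δ = d·√n ⇒ n = (δ/d)² = (2.169 / 0.73)² = 8.83.
Rounding up, n = 9.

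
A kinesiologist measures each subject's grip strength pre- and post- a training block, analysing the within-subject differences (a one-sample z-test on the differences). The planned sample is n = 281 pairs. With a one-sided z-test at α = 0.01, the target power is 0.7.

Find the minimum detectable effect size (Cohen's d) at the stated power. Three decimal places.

d ≈ 0.170

Required noncentrality: δ = z_{0.01} + z_{0.30} = 2.326 + 0.524 = 2.851.
δ = d·√n ⇒ d = δ/√n = 2.851/√281 = 0.1701.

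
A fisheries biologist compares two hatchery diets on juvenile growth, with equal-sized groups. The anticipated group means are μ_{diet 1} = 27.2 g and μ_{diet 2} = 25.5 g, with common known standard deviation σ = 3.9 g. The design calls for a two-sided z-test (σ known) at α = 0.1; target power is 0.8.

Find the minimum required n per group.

Standardized effect: d = |μ_{diet 1} − μ_{diet 2}| / σ = |27.2 − 25.5| / 3.9 = 0.4359
For power 0.8 need Φ(δ − z_{0.05}) = 0.8, so δ = z_{0.05} + z_{0.20} = 1.645 + 0.842 = 2.486.
(The Φ(−δ − z_{α/2}) term is vanishingly small for δ > 0 and is dropped in the standard sample-size formula.)
δ = d·√(n/2) ⇒ n = 2(δ/d)² = 2 × (2.486 / 0.4359)² = 65.08.
Round up to the next whole unit.

n = 66 per group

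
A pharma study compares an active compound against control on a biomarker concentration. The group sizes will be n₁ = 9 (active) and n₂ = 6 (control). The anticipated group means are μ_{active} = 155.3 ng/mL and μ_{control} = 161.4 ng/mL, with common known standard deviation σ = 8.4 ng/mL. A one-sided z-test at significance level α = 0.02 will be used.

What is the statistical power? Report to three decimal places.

Power ≈ 0.250

Standardized effect: d = |μ_{active} − μ_{control}| / σ = |155.3 − 161.4| / 8.4 = 0.7262
Noncentrality parameter: δ = d / √(1/n₁ + 1/n₂) = 0.7262 / √(1/9 + 1/6) = 1.3778
Critical value for a one-sided test at α = 0.02: z_α = 2.054.
Power = P(Z > 2.054 − δ) = Φ(-0.676) = 0.2496.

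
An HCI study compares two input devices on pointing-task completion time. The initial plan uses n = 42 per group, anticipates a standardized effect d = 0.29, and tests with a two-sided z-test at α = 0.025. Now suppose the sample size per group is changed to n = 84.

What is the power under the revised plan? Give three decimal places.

Power ≈ 0.359

With n = 84 per group: δ = d·√(n/2) = 0.29 × √(84/2) = 1.8794. Critical value z_{0.0125} = 2.241.
Revised power = Φ(δ − 2.241) + Φ(−δ − 2.241) = Φ(-0.362) + Φ(-4.121) = 0.3587 + 0.0000 = 0.3587.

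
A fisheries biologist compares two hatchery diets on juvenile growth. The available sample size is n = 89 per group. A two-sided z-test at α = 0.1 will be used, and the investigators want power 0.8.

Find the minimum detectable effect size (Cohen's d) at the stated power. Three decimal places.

Required noncentrality: δ = z_{0.05} + z_{0.20} = 1.645 + 0.842 = 2.486.
(Lower-tail contribution to power is negligible for δ > 0.)
δ = d·√(n/2) ⇒ d = δ/√(n/2) = 2.486/√(89/2) = 0.3727.

d ≈ 0.373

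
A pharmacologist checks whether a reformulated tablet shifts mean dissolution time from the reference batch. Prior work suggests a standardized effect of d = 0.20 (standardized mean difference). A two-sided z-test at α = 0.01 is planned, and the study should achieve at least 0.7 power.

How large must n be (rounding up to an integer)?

Set Φ(δ − 2.576) = 0.7; then δ − 2.576 = Φ⁻¹(0.7) = 0.524, giving δ = 3.100.
(For δ > 0 the lower-tail rejection region contributes negligibly to power, so the one-term inversion is standard.)
δ = d·√n ⇒ n = (δ/d)² = (3.100 / 0.20)² = 240.29.
Round up to the next whole unit.

n = 241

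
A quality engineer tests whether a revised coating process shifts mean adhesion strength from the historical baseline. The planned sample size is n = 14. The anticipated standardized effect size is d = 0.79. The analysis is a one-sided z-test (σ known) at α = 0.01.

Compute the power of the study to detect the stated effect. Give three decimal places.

Noncentrality parameter: δ = d·√n = 0.79 × √14 = 2.9559
Critical value for a one-sided test at α = 0.01: z_α = 2.326.
Power = Φ(δ − 2.326) = Φ(0.630) = 0.7355.

Power ≈ 0.736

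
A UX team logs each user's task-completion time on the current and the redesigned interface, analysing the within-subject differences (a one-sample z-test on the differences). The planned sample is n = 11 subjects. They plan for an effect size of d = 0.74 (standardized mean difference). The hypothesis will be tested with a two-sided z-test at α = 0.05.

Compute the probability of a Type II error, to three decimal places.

Noncentrality parameter: δ = d·√n = 0.74 × √11 = 2.4543
Critical value for a two-sided test at α = 0.05: z_{α/2} = 1.960.
Power = Φ(δ − 1.960) + Φ(−δ − 1.960) = Φ(0.494) + Φ(-4.414) = 0.6895 + 0.0000 = 0.6895.
Type II error: β = 1 − power = 1 − 0.6895 = 0.3105.

β ≈ 0.311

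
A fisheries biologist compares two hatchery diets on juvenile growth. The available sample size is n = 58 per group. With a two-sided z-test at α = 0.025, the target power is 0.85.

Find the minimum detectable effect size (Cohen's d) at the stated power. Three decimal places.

Required noncentrality: δ = z_{0.0125} + z_{0.15} = 2.241 + 1.036 = 3.278.
(Lower-tail contribution to power is negligible for δ > 0.)
δ = d·√(n/2) ⇒ d = δ/√(n/2) = 3.278/√(58/2) = 0.6087.

d ≈ 0.609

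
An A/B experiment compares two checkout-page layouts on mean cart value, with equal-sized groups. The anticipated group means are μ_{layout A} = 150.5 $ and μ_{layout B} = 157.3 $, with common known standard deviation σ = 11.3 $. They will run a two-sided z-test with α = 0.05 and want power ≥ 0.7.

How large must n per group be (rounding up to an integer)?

n = 35 per group

Standardized effect: d = |μ_{layout A} − μ_{layout B}| / σ = |150.5 − 157.3| / 11.3 = 0.6018
For power 0.7 need Φ(δ − z_{0.025}) = 0.7, so δ = z_{0.025} + z_{0.30} = 1.960 + 0.524 = 2.484.
(For δ > 0 the lower-tail rejection region contributes negligibly to power, so the one-term inversion is standard.)
δ = d·√(n/2) ⇒ n = 2(δ/d)² = 2 × (2.484 / 0.6018)² = 34.09.
Rounding up, n = 35 per group.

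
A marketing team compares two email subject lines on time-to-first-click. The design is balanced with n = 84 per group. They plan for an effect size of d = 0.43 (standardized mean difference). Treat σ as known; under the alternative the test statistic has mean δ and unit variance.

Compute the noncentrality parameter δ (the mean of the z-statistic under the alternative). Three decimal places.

δ = d·√(n/2) = 0.43 × √(84/2) = 2.7867

δ ≈ 2.787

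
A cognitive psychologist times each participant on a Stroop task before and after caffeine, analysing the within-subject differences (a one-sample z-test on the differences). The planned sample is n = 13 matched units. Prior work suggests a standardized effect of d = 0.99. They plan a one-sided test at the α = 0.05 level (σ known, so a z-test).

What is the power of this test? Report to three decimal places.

Power ≈ 0.973

Noncentrality parameter: δ = d·√n = 0.99 × √13 = 3.5695
Critical value for a one-sided test at α = 0.05: z_α = 1.645.
Power = P(Z > 1.645 − δ) = Φ(1.925) = 0.9729.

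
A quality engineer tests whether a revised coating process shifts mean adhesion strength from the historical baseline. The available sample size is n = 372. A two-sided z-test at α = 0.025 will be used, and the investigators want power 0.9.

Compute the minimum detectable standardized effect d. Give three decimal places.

Required noncentrality: δ = z_{0.0125} + z_{0.10} = 2.241 + 1.282 = 3.523.
(The second rejection-region term Φ(−δ − z_{α/2}) is negligible and dropped.)
δ = d·√n ⇒ d = δ/√n = 3.523/√372 = 0.1827.

d ≈ 0.183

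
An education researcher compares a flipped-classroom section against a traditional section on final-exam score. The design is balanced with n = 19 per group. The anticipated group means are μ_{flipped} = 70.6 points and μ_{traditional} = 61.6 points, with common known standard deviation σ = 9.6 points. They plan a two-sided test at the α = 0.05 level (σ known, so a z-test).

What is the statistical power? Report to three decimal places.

Power ≈ 0.824

Standardized effect: d = |μ_{flipped} − μ_{traditional}| / σ = |70.6 − 61.6| / 9.6 = 0.9375
Noncentrality parameter: δ = d·√(n/2) = 0.9375 × √(19/2) = 2.8896
Critical value for a two-sided test at α = 0.05: z_{α/2} = 1.960.
Power = Φ(δ − 1.960) + Φ(−δ − 1.960) = Φ(0.930) + Φ(-4.850) = 0.8237 + 0.0000 = 0.8237.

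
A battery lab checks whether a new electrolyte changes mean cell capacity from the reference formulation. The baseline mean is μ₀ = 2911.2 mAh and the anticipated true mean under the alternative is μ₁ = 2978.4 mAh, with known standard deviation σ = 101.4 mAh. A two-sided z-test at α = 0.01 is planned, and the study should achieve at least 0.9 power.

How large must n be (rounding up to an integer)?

Standardized effect: d = |μ₁ − μ₀| / σ = |2978.4 − 2911.2| / 101.4 = 0.6627
Set Φ(δ − 2.576) = 0.9; then δ − 2.576 = Φ⁻¹(0.9) = 1.282, giving δ = 3.857.
(Ignoring the negligible lower-tail rejection probability gives the usual closed-form inversion.)
δ = d·√n ⇒ n = (δ/d)² = (3.857 / 0.6627)² = 33.88.
Round up to the next whole unit.

n = 34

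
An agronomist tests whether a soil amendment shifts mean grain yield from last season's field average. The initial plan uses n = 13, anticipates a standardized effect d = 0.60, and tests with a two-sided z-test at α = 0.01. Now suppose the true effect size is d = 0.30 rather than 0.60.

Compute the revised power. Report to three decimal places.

Power ≈ 0.068

With d = 0.30: δ = d·√n = 0.30 × √13 = 1.0817. Critical value z_{0.005} = 2.576.
Revised power = Φ(δ − 2.576) + Φ(−δ − 2.576) = Φ(-1.494) + Φ(-3.657) = 0.0676 + 0.0001 = 0.0677.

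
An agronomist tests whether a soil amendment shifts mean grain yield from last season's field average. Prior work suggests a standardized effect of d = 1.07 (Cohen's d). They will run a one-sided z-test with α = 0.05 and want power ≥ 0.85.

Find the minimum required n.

Set Φ(δ − 1.645) = 0.85; then δ − 1.645 = Φ⁻¹(0.85) = 1.036, giving δ = 2.681.
δ = d·√n ⇒ n = (δ/d)² = (2.681 / 1.07)² = 6.28.
Rounding up, n = 7.

n = 7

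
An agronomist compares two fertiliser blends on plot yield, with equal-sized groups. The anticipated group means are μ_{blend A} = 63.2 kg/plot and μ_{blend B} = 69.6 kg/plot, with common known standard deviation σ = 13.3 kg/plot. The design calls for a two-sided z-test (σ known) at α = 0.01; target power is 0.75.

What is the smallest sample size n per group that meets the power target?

n = 92 per group

Standardized effect: d = |μ_{blend A} − μ_{blend B}| / σ = |63.2 − 69.6| / 13.3 = 0.4812
For power 0.75 need Φ(δ − z_{0.005}) = 0.75, so δ = z_{0.005} + z_{0.25} = 2.576 + 0.674 = 3.250.
(The Φ(−δ − z_{α/2}) term is vanishingly small for δ > 0 and is dropped in the standard sample-size formula.)
δ = d·√(n/2) ⇒ n = 2(δ/d)² = 2 × (3.250 / 0.4812)² = 91.25.
Rounding up, n = 92 per group.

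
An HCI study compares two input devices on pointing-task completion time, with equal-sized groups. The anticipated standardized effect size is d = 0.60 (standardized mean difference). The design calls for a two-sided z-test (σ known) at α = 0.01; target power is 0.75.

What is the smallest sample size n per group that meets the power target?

n = 59 per group

For power 0.75 need Φ(δ − z_{0.005}) = 0.75, so δ = z_{0.005} + z_{0.25} = 2.576 + 0.674 = 3.250.
(For δ > 0 the lower-tail rejection region contributes negligibly to power, so the one-term inversion is standard.)
δ = d·√(n/2) ⇒ n = 2(δ/d)² = 2 × (3.250 / 0.60)² = 58.69.
Round up to the next whole unit.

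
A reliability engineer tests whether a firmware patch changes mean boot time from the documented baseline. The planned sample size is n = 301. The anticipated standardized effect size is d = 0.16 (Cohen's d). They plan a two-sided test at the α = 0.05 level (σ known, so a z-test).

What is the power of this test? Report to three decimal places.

Power ≈ 0.793

Noncentrality parameter: δ = d·√n = 0.16 × √301 = 2.7759
Critical value for a two-sided test at α = 0.05: z_{α/2} = 1.960.
Power = Φ(δ − 1.960) + Φ(−δ − 1.960) = Φ(0.816) + Φ(-4.736) = 0.7927 + 0.0000 = 0.7927.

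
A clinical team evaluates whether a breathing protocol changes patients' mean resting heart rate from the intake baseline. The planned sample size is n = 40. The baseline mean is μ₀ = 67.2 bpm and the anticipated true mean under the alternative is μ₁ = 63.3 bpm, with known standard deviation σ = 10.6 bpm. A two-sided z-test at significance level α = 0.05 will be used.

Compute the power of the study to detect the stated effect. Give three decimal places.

Standardized effect: d = |μ₁ − μ₀| / σ = |63.3 − 67.2| / 10.6 = 0.3679
Noncentrality parameter: δ = d·√n = 0.3679 × √40 = 2.3270
Two-sided α = 0.05 → critical value z_{0.025} = 1.960.
Power = Φ(δ − 1.960) + Φ(−δ − 1.960) = Φ(0.367) + Φ(-4.287) = 0.6432 + 0.0000 = 0.6432.

Power ≈ 0.643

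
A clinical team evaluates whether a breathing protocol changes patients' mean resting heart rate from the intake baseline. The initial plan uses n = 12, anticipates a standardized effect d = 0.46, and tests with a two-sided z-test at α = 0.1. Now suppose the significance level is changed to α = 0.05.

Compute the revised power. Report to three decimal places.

δ = d·√n = 0.46 × √12 = 1.5935 (unchanged). New critical value: z_{0.025} = 1.960.
Revised power = Φ(δ − 1.960) + Φ(−δ − 1.960) = Φ(-0.366) + Φ(-3.553) = 0.3570 + 0.0002 = 0.3572.

Power ≈ 0.357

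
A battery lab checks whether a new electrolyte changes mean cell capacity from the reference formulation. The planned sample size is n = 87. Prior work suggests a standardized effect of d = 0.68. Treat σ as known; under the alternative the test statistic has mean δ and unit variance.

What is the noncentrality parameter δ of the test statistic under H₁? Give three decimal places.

δ ≈ 6.343

The noncentrality parameter scales effect size by the design's sample-size factor: δ = d·√n = 0.68 × √87 = 6.3426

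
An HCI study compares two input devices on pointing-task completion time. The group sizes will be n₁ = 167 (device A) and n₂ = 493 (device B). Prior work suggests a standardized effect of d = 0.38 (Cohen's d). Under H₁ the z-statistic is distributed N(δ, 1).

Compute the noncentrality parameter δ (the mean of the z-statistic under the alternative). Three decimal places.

The noncentrality parameter scales effect size by the design's sample-size factor: δ = d / √(1/n₁ + 1/n₂) = 0.38 / √(1/167 + 1/493) = 4.2442

δ ≈ 4.244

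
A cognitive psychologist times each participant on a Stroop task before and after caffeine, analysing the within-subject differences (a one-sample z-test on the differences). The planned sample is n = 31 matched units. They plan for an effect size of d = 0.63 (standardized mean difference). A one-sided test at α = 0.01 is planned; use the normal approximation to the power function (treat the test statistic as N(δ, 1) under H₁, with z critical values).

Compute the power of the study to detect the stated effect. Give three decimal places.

Power ≈ 0.881

Noncentrality parameter: δ = d·√n = 0.63 × √31 = 3.5077
One-sided α = 0.01 → critical value z_{0.01} = 2.326.
Power = P(Z > 2.326 − δ) = Φ(1.181) = 0.8813.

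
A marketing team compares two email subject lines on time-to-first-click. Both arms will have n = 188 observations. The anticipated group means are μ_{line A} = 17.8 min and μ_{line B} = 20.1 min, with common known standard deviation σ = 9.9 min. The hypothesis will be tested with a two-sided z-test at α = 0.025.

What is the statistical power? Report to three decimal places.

Standardized effect: d = |μ_{line A} − μ_{line B}| / σ = |17.8 − 20.1| / 9.9 = 0.2323
Noncentrality parameter: δ = d·√(n/2) = 0.2323 × √(188/2) = 2.2525
Two-sided α = 0.025 → critical value z_{0.0125} = 2.241.
Power = Φ(δ − 2.241) + Φ(−δ − 2.241) = Φ(0.011) + Φ(-4.494) = 0.5044 + 0.0000 = 0.5044.

Power ≈ 0.504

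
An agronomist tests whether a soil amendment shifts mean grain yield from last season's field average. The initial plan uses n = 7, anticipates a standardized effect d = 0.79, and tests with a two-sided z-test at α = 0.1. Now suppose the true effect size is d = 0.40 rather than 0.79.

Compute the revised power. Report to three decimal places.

Power ≈ 0.282

With d = 0.40: δ = d·√n = 0.40 × √7 = 1.0583. Critical value z_{0.05} = 1.645.
Revised power = Φ(δ − 1.645) + Φ(−δ − 1.645) = Φ(-0.587) + Φ(-2.703) = 0.2788 + 0.0034 = 0.2822.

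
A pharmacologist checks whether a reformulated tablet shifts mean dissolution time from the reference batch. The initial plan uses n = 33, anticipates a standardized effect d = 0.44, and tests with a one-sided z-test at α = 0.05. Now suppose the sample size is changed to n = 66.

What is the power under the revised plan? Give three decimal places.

With n = 66: δ = d·√n = 0.44 × √66 = 3.5746. Critical value z_{0.05} = 1.645.
Revised power = Φ(δ − 1.645) = Φ(1.930) = 0.9732.

Power ≈ 0.973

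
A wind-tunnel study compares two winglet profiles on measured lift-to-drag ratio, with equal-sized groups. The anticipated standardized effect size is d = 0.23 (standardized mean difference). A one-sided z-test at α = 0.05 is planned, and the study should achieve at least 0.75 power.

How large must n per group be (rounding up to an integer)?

n = 204 per group

For power 0.75 need Φ(δ − z_{0.05}) = 0.75, so δ = z_{0.05} + z_{0.25} = 1.645 + 0.674 = 2.319.
δ = d·√(n/2) ⇒ n = 2(δ/d)² = 2 × (2.319 / 0.23)² = 203.38.
Round up to the next whole unit.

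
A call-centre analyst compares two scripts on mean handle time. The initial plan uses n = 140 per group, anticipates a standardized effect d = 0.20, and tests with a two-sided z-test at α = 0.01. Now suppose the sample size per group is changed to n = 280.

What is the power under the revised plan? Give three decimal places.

Power ≈ 0.417

With n = 280 per group: δ = d·√(n/2) = 0.20 × √(280/2) = 2.3664. Critical value z_{0.005} = 2.576.
Revised power = Φ(δ − 2.576) + Φ(−δ − 2.576) = Φ(-0.209) + Φ(-4.942) = 0.4171 + 0.0000 = 0.4171.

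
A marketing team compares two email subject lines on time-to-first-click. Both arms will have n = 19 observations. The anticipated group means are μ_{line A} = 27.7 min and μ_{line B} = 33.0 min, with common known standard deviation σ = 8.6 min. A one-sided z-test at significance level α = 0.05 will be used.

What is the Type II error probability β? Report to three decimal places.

Standardized effect: d = |μ_{line A} − μ_{line B}| / σ = |27.7 − 33.0| / 8.6 = 0.6163
Noncentrality parameter: δ = d·√(n/2) = 0.6163 × √(19/2) = 1.8995
Critical value for a one-sided test at α = 0.05: z_α = 1.645.
Power = Φ(δ − 1.645) = Φ(0.255) = 0.6005.
Type II error: β = 1 − power = 1 − 0.6005 = 0.3995.

β ≈ 0.399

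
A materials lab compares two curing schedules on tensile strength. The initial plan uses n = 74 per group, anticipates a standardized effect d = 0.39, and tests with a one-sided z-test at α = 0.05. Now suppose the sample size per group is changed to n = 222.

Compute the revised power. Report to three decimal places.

With n = 222 per group: δ = d·√(n/2) = 0.39 × √(222/2) = 4.1089. Critical value z_{0.05} = 1.645.
Revised power = Φ(δ − 1.645) = Φ(2.464) = 0.9931.

Power ≈ 0.993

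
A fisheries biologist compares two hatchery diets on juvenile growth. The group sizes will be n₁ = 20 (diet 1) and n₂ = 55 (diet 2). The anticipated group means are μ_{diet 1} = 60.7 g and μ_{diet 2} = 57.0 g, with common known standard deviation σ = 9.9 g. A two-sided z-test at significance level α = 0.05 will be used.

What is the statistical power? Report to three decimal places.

Standardized effect: d = |μ_{diet 1} − μ_{diet 2}| / σ = |60.7 − 57.0| / 9.9 = 0.3737
Noncentrality parameter: δ = d / √(1/n₁ + 1/n₂) = 0.3737 / √(1/20 + 1/55) = 1.4313
Two-sided α = 0.05 → critical value z_{0.025} = 1.960.
Power = Φ(δ − 1.960) + Φ(−δ − 1.960) = Φ(-0.529) + Φ(-3.391) = 0.2985 + 0.0003 = 0.2989.

Power ≈ 0.299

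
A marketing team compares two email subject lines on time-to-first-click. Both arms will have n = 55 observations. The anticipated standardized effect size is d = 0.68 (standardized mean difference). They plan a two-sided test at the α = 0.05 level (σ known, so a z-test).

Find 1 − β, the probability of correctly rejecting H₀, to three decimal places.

Power ≈ 0.946

Noncentrality parameter: δ = d·√(n/2) = 0.68 × √(55/2) = 3.5660
Critical value for a two-sided test at α = 0.05: z_{α/2} = 1.960.
Power = Φ(δ − 1.960) + Φ(−δ − 1.960) = Φ(1.606) + Φ(-5.526) = 0.9459 + 0.0000 = 0.9459.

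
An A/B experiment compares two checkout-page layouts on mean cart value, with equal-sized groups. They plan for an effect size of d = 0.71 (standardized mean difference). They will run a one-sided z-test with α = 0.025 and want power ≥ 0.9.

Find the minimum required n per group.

n = 42 per group

For power 0.9 need Φ(δ − z_{0.025}) = 0.9, so δ = z_{0.025} + z_{0.10} = 1.960 + 1.282 = 3.242.
δ = d·√(n/2) ⇒ n = 2(δ/d)² = 2 × (3.242 / 0.71)² = 41.69.
Round up to the next whole unit.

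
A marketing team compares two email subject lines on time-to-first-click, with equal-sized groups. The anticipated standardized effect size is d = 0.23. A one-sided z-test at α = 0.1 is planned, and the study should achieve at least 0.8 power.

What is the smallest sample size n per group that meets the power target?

n = 171 per group

For power 0.8 need Φ(δ − z_{0.1}) = 0.8, so δ = z_{0.1} + z_{0.20} = 1.282 + 0.842 = 2.123.
δ = d·√(n/2) ⇒ n = 2(δ/d)² = 2 × (2.123 / 0.23)² = 170.43.
Rounding up, n = 171 per group.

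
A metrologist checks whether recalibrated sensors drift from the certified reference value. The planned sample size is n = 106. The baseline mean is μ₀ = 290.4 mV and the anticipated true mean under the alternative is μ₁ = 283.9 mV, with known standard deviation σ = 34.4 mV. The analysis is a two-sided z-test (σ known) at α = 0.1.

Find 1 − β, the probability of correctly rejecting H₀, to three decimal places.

Power ≈ 0.618

Standardized effect: d = |μ₁ − μ₀| / σ = |283.9 − 290.4| / 34.4 = 0.1890
Noncentrality parameter: δ = d·√n = 0.1890 × √106 = 1.9454
Critical value for a two-sided test at α = 0.1: z_{α/2} = 1.645.
Power = Φ(δ − 1.645) + Φ(−δ − 1.645) = Φ(0.301) + Φ(-3.590) = 0.6181 + 0.0002 = 0.6183.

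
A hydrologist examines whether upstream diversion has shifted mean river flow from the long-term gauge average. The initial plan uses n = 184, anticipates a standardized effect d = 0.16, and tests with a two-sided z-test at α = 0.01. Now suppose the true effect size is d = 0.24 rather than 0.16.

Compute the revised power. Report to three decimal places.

Power ≈ 0.752

With d = 0.24: δ = d·√n = 0.24 × √184 = 3.2555. Critical value z_{0.005} = 2.576.
Revised power = Φ(δ − 2.576) + Φ(−δ − 2.576) = Φ(0.680) + Φ(-5.831) = 0.7516 + 0.0000 = 0.7516.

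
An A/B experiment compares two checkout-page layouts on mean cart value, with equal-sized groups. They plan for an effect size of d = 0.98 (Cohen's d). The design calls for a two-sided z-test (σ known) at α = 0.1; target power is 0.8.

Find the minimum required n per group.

Set Φ(δ − 1.645) = 0.8; then δ − 1.645 = Φ⁻¹(0.8) = 0.842, giving δ = 2.486.
(For δ > 0 the lower-tail rejection region contributes negligibly to power, so the one-term inversion is standard.)
δ = d·√(n/2) ⇒ n = 2(δ/d)² = 2 × (2.486 / 0.98)² = 12.87.
Rounding up, n = 13 per group.

n = 13 per group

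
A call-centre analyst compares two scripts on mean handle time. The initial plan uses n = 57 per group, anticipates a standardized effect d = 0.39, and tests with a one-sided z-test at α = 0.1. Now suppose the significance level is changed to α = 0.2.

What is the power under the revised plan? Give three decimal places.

Power ≈ 0.893

δ = d·√(n/2) = 0.39 × √(57/2) = 2.0820 (unchanged). New critical value: z_{0.2} = 0.842.
Revised power = P(Z > 0.842 − δ) = Φ(1.240) = 0.8926.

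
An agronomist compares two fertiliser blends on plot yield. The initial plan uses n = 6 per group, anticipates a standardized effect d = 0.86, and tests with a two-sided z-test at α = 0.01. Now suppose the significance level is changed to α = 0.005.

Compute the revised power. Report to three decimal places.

Power ≈ 0.094

δ = d·√(n/2) = 0.86 × √(6/2) = 1.4896 (unchanged). New critical value: z_{0.0025} = 2.807.
Revised power = Φ(δ − 2.807) + Φ(−δ − 2.807) = Φ(-1.317) + Φ(-4.297) = 0.0938 + 0.0000 = 0.0938.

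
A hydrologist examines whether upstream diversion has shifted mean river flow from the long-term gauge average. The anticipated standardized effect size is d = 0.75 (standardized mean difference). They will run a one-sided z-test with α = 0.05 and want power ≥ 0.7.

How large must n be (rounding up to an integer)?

For power 0.7 need Φ(δ − z_{0.05}) = 0.7, so δ = z_{0.05} + z_{0.30} = 1.645 + 0.524 = 2.169.
δ = d·√n ⇒ n = (δ/d)² = (2.169 / 0.75)² = 8.37.
Rounding up, n = 9.

n = 9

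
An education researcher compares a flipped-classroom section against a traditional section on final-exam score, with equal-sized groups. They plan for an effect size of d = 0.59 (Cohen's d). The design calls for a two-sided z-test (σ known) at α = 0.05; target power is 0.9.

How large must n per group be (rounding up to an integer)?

n = 61 per group

Set Φ(δ − 1.960) = 0.9; then δ − 1.960 = Φ⁻¹(0.9) = 1.282, giving δ = 3.242.
(Ignoring the negligible lower-tail rejection probability gives the usual closed-form inversion.)
δ = d·√(n/2) ⇒ n = 2(δ/d)² = 2 × (3.242 / 0.59)² = 60.37.
Rounding up, n = 61 per group.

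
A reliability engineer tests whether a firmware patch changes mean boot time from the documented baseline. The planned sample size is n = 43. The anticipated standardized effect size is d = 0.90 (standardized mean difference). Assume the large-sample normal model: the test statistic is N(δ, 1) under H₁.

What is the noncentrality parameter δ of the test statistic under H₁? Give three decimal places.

The noncentrality parameter scales effect size by the design's sample-size factor: δ = d·√n = 0.90 × √43 = 5.9017

δ ≈ 5.902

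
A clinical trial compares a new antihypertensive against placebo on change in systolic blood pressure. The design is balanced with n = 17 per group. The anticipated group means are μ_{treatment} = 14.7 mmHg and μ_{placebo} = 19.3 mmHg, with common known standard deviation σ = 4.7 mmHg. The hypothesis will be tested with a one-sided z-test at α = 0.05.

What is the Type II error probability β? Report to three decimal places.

β ≈ 0.113

Standardized effect: d = |μ_{treatment} − μ_{placebo}| / σ = |14.7 − 19.3| / 4.7 = 0.9787
Noncentrality parameter: λ = d·√(n/2) = 0.9787 × √(17/2) = 2.8534
One-sided α = 0.05 → critical value z_{0.05} = 1.645.
Power = Φ(λ − 1.645) = Φ(1.209) = 0.8866.
Type II error: β = 1 − power = 1 − 0.8866 = 0.1134.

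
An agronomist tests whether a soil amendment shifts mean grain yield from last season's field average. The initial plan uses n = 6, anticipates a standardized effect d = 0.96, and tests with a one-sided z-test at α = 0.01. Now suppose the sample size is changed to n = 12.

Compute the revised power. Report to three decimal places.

With n = 12: δ = d·√n = 0.96 × √12 = 3.3255. Critical value z_{0.01} = 2.326.
Revised power = Φ(δ − 2.326) = Φ(0.999) = 0.8411.

Power ≈ 0.841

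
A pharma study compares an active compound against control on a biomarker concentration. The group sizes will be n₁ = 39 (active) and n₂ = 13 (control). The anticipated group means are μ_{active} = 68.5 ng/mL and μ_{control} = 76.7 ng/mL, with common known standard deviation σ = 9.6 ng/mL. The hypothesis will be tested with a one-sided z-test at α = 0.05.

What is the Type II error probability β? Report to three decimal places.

β ≈ 0.153

Standardized effect: d = |μ_{active} − μ_{control}| / σ = |68.5 − 76.7| / 9.6 = 0.8542
Noncentrality parameter: δ = d / √(1/n₁ + 1/n₂) = 0.8542 / √(1/39 + 1/13) = 2.6671
Critical value for a one-sided test at α = 0.05: z_α = 1.645.
Power = Φ(δ − 1.645) = Φ(1.022) = 0.8467.
Type II error: β = 1 − power = 1 − 0.8467 = 0.1533.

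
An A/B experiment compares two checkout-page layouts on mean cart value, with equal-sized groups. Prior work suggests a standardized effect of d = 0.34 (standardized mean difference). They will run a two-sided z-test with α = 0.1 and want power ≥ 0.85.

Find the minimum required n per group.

n = 125 per group

Set Φ(δ − 1.645) = 0.85; then δ − 1.645 = Φ⁻¹(0.85) = 1.036, giving δ = 2.681.
(The Φ(−δ − z_{α/2}) term is vanishingly small for δ > 0 and is dropped in the standard sample-size formula.)
δ = d·√(n/2) ⇒ n = 2(δ/d)² = 2 × (2.681 / 0.34)² = 124.38.
Rounding up, n = 125 per group.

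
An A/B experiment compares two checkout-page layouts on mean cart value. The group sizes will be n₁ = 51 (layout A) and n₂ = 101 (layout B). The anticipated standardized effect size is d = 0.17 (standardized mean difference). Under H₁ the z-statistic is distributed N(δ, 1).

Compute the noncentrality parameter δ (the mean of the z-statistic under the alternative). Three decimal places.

The noncentrality parameter scales effect size by the design's sample-size factor: δ = d / √(1/n₁ + 1/n₂) = 0.17 / √(1/51 + 1/101) = 0.9896

δ ≈ 0.990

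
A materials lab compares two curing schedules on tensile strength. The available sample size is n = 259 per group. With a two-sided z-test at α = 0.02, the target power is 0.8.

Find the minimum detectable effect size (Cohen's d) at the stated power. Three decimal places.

Need Φ(δ − 2.326) = 0.8, so δ = 2.326 + 0.842 = 3.168.
(Lower-tail contribution to power is negligible for δ > 0.)
δ = d·√(n/2) ⇒ d = δ/√(n/2) = 3.168/√(259/2) = 0.2784.

d ≈ 0.278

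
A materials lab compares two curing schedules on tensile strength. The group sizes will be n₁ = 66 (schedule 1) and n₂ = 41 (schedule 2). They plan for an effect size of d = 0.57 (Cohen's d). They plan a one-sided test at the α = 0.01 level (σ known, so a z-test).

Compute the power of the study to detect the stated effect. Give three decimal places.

Power ≈ 0.705

Noncentrality parameter: δ = d / √(1/n₁ + 1/n₂) = 0.57 / √(1/66 + 1/41) = 2.8665
One-sided α = 0.01 → critical value z_{0.01} = 2.326.
Power = Φ(δ − 2.326) = Φ(0.540) = 0.7054.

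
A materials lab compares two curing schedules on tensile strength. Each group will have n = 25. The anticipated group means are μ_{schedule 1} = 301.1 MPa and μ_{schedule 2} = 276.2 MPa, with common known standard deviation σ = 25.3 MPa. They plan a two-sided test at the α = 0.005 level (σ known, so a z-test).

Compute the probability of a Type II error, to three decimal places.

β ≈ 0.251

Standardized effect: d = |μ_{schedule 1} − μ_{schedule 2}| / σ = |301.1 − 276.2| / 25.3 = 0.9842
Noncentrality parameter: δ = d·√(n/2) = 0.9842 × √(25/2) = 3.4796
Critical value for a two-sided test at α = 0.005: z_{α/2} = 2.807.
Power = Φ(δ − 2.807) + Φ(−δ − 2.807) = Φ(0.673) + Φ(-6.287) = 0.7494 + 0.0000 = 0.7494.
Type II error: β = 1 − power = 1 − 0.7494 = 0.2506.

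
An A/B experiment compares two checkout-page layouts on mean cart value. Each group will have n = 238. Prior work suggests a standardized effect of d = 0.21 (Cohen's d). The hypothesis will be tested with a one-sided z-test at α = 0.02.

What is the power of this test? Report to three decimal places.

Noncentrality parameter: δ = d·√(n/2) = 0.21 × √(238/2) = 2.2908
Critical value for a one-sided test at α = 0.02: z_α = 2.054.
Power = Φ(δ − 2.054) = Φ(0.237) = 0.5937.

Power ≈ 0.594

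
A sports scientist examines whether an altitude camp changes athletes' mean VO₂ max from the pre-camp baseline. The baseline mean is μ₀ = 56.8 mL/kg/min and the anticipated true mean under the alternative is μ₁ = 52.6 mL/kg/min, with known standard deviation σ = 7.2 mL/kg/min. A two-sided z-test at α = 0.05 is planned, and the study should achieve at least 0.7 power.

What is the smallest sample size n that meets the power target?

Standardized effect: d = |μ₁ − μ₀| / σ = |52.6 − 56.8| / 7.2 = 0.5833
Set Φ(δ − 1.960) = 0.7; then δ − 1.960 = Φ⁻¹(0.7) = 0.524, giving δ = 2.484.
(Ignoring the negligible lower-tail rejection probability gives the usual closed-form inversion.)
δ = d·√n ⇒ n = (δ/d)² = (2.484 / 0.5833)² = 18.14.
Round up to the next whole unit.

n = 19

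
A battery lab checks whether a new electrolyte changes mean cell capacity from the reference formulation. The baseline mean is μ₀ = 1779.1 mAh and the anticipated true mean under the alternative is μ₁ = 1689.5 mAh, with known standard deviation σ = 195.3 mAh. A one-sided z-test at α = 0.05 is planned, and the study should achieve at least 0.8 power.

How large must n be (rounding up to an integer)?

Standardized effect: d = |μ₁ − μ₀| / σ = |1689.5 − 1779.1| / 195.3 = 0.4588
Set Φ(δ − 1.645) = 0.8; then δ − 1.645 = Φ⁻¹(0.8) = 0.842, giving δ = 2.486.
δ = d·√n ⇒ n = (δ/d)² = (2.486 / 0.4588)² = 29.37.
Round up to the next whole unit.

n = 30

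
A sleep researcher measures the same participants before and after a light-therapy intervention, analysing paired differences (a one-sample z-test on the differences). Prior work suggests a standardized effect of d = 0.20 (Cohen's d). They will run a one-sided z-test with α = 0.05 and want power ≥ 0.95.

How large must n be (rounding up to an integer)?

n = 271

For power 0.95 need Φ(δ − z_{0.05}) = 0.95, so δ = z_{0.05} + z_{0.05} = 1.645 + 1.645 = 3.290.
δ = d·√n ⇒ n = (δ/d)² = (3.290 / 0.20)² = 270.55.
Rounding up, n = 271.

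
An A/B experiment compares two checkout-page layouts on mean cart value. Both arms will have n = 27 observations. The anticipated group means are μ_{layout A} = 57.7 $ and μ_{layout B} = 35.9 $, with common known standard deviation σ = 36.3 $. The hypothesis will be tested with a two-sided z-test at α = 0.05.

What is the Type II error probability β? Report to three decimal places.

β ≈ 0.403

Standardized effect: d = |μ_{layout A} − μ_{layout B}| / σ = |57.7 − 35.9| / 36.3 = 0.6006
Noncentrality parameter: λ = d·√(n/2) = 0.6006 × √(27/2) = 2.2066
Two-sided α = 0.05 → critical value z_{0.025} = 1.960.
Power = Φ(λ − 1.960) + Φ(−λ − 1.960) = Φ(0.247) + Φ(-4.167) = 0.5974 + 0.0000 = 0.5974.
Type II error: β = 1 − power = 1 − 0.5974 = 0.4026.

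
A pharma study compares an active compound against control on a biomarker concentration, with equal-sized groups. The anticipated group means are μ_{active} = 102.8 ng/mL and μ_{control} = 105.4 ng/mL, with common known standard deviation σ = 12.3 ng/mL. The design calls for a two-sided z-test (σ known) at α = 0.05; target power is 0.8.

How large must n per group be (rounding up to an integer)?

n = 352 per group

Standardized effect: d = |μ_{active} − μ_{control}| / σ = |102.8 − 105.4| / 12.3 = 0.2114
For power 0.8 need Φ(δ − z_{0.025}) = 0.8, so δ = z_{0.025} + z_{0.20} = 1.960 + 0.842 = 2.802.
(Ignoring the negligible lower-tail rejection probability gives the usual closed-form inversion.)
δ = d·√(n/2) ⇒ n = 2(δ/d)² = 2 × (2.802 / 0.2114)² = 351.32.
Rounding up, n = 352 per group.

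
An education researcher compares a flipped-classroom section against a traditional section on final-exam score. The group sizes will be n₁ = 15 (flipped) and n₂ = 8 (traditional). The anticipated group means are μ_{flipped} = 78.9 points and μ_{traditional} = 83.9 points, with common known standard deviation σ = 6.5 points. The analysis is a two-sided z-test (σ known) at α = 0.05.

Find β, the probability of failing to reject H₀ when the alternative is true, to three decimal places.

Standardized effect: d = |μ_{flipped} − μ_{traditional}| / σ = |78.9 − 83.9| / 6.5 = 0.7692
Noncentrality parameter: δ = d / √(1/n₁ + 1/n₂) = 0.7692 / √(1/15 + 1/8) = 1.7570
Two-sided α = 0.05 → critical value z_{0.025} = 1.960.
Power = Φ(δ − 1.960) + Φ(−δ − 1.960) = Φ(-0.203) + Φ(-3.717) = 0.4196 + 0.0001 = 0.4197.
Type II error: β = 1 − power = 1 − 0.4197 = 0.5803.

β ≈ 0.580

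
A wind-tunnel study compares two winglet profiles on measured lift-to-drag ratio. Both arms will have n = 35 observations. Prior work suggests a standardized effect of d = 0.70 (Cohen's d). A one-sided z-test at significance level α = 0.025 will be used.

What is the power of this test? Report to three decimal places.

Power ≈ 0.834

Noncentrality parameter: δ = d·√(n/2) = 0.70 × √(35/2) = 2.9283
Critical value for a one-sided test at α = 0.025: z_α = 1.960.
Power = Φ(δ − 1.960) = Φ(0.968) = 0.8336.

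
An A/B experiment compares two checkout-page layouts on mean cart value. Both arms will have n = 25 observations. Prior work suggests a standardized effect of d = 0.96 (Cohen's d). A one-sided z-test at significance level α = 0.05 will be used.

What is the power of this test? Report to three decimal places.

Noncentrality parameter: δ = d·√(n/2) = 0.96 × √(25/2) = 3.3941
One-sided α = 0.05 → critical value z_{0.05} = 1.645.
Power = Φ(δ − 1.645) = Φ(1.749) = 0.9599.

Power ≈ 0.960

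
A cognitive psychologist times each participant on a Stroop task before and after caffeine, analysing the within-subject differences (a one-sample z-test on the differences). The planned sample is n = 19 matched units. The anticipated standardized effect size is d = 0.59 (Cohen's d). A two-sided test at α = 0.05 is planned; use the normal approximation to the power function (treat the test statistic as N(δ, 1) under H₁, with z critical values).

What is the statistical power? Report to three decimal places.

Noncentrality parameter: δ = d·√n = 0.59 × √19 = 2.5718
Two-sided α = 0.05 → critical value z_{0.025} = 1.960.
Power = Φ(δ − 1.960) + Φ(−δ − 1.960) = Φ(0.612) + Φ(-4.532) = 0.7297 + 0.0000 = 0.7297.

Power ≈ 0.730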